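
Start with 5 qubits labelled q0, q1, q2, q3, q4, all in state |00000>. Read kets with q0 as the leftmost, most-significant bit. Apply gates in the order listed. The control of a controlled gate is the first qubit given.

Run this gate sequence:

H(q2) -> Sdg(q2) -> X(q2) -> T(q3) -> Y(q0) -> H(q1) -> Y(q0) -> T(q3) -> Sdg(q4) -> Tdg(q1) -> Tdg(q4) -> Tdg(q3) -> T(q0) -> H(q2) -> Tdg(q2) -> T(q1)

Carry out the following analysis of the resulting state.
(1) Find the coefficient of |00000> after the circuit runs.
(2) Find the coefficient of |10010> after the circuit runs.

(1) |00000> carries amplitude sqrt(2)*(1 - I)/4 in the final state.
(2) The amplitude on |10010> is 0.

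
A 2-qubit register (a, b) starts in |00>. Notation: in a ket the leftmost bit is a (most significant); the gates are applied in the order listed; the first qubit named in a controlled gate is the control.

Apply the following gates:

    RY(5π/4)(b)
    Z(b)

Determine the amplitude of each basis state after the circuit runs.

After the circuit, the state carries amplitude -sqrt(2 - sqrt(2))/2 on |00>, -sqrt(sqrt(2) + 2)/2 on |01>, 0 on |10>, 0 on |11>.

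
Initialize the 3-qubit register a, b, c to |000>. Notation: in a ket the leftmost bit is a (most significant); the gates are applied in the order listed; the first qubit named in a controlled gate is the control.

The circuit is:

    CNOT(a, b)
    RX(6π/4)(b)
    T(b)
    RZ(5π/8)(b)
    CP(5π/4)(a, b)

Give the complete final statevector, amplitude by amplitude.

The resulting statevector has amplitude sqrt(2)*exp(11*I*pi/16)/2 on |000>, sqrt(2)*exp(I*pi/16)/2 on |010>, and 0 on every other basis state.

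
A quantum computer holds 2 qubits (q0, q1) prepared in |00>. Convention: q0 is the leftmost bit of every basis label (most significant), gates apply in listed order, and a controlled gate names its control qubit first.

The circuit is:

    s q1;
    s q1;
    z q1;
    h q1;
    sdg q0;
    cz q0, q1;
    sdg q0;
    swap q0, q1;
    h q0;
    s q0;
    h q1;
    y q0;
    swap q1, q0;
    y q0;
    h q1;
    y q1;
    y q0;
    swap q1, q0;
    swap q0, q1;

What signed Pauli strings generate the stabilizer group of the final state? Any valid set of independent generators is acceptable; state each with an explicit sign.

One valid set of independent stabilizer generators is +XI, +IX (any independent generating set of the same group is equally correct).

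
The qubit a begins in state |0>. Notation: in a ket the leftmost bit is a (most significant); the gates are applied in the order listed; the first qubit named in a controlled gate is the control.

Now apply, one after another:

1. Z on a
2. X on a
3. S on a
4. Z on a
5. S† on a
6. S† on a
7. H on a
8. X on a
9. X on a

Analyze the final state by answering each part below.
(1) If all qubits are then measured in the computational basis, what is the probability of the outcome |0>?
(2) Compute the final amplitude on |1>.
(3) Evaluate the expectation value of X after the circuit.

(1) A full measurement returns |0> with probability 1/2.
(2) |1> carries amplitude -sqrt(2)*I/2 in the final state.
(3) The observable X averages to -1.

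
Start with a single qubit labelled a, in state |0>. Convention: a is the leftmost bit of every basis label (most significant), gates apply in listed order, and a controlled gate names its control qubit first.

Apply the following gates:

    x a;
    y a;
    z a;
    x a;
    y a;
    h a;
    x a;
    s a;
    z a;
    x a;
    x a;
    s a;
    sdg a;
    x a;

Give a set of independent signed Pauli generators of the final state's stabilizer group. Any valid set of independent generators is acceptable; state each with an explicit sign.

The final state is stabilized by the group generated by +Y; other independent generating sets are equally valid.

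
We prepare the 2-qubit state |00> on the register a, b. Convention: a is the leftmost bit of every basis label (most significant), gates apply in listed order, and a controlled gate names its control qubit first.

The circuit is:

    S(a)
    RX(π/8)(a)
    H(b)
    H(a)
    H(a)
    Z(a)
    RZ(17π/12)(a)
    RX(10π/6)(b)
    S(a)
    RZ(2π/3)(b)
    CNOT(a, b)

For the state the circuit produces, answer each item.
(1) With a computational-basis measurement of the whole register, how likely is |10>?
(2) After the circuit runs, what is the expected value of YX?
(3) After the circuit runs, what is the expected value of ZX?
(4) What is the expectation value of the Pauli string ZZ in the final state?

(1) A full measurement returns |10> with probability sin(pi/16)**2/2. Key observation: gates 4-5 undo each other exactly, leaving only the rest of the circuit to track.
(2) The observable YX averages to sqrt(2 - sqrt(2))*(sqrt(2) + sqrt(6))/8.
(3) The observable ZX averages to -sqrt(sqrt(2) + 2)/4.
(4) The observable ZZ averages to 0.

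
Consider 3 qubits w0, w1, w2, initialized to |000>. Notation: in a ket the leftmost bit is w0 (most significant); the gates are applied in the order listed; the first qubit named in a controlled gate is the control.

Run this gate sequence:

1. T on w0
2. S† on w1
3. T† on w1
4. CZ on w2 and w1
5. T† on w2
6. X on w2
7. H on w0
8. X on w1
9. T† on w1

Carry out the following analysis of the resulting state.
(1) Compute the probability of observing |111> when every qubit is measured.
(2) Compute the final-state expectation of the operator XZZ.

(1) Outcome |111> occurs with probability 1/2.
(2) In the final state, XZZ has expectation 1.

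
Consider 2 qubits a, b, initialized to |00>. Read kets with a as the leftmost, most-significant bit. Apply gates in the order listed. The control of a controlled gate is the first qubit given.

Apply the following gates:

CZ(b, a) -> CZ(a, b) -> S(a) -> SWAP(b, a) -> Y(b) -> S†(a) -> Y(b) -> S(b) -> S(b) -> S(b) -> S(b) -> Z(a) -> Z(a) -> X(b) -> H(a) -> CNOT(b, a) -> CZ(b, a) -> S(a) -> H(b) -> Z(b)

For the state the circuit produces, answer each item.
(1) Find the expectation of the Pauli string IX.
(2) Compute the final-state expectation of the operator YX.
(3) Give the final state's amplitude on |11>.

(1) In the final state, IX has expectation 1. Key observation: the block from step 8 through step 11 cancels to the identity and can be dropped.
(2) The expectation value of YX is -1.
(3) The final state's coefficient on |11> equals -I/2.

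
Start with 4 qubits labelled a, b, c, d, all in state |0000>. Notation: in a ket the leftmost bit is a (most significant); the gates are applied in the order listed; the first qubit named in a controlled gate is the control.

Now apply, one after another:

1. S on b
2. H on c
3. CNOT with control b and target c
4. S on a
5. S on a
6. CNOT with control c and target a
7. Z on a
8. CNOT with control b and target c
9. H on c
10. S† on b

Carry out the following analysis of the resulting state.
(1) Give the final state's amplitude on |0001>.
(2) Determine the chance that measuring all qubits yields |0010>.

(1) The amplitude on |0001> is 0.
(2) A full measurement returns |0010> with probability 1/4.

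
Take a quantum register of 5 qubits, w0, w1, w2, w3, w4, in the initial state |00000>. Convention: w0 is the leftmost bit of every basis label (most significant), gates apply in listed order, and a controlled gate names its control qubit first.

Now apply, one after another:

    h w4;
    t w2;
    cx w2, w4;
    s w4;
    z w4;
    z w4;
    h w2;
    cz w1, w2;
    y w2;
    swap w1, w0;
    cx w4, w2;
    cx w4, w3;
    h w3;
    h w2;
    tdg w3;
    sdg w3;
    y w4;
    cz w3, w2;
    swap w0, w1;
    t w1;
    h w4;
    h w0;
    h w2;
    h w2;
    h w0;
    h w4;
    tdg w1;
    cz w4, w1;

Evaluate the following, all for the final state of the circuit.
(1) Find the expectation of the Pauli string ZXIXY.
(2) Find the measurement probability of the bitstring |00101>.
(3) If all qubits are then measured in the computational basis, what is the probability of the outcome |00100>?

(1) The observable ZXIXY averages to 0. Key observation: steps 20-27 multiply out to the identity, so the circuit reduces to the remaining gates.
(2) Outcome |00101> occurs with probability 1/4.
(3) A full measurement returns |00100> with probability 1/4.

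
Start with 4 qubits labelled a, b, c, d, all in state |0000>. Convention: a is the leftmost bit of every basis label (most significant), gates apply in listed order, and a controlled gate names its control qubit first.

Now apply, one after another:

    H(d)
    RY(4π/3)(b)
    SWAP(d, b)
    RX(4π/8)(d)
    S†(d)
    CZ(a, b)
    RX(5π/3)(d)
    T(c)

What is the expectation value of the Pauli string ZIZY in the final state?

In the final state, ZIZY has expectation sqrt(3)/4.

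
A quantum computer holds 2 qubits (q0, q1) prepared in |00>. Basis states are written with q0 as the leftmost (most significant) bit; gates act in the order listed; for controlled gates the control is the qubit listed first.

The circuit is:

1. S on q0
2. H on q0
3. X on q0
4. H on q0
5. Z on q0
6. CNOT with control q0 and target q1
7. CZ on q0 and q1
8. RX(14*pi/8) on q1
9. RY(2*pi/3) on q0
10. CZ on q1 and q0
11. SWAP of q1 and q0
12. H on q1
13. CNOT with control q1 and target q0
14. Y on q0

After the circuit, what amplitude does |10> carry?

|10> carries amplitude -sqrt(6)*I*sqrt(sqrt(2) + 2)/8 - sqrt(2)*I*sqrt(sqrt(2) + 2)/8 in the final state. Key observation: gates 2-5 undo each other exactly, leaving only the rest of the circuit to track.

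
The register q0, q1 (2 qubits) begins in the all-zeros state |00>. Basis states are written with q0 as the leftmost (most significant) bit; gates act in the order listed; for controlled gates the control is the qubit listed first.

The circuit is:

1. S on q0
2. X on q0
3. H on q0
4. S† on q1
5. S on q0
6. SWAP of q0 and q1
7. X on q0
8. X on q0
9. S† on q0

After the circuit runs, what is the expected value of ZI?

In the final state, ZI has expectation 1.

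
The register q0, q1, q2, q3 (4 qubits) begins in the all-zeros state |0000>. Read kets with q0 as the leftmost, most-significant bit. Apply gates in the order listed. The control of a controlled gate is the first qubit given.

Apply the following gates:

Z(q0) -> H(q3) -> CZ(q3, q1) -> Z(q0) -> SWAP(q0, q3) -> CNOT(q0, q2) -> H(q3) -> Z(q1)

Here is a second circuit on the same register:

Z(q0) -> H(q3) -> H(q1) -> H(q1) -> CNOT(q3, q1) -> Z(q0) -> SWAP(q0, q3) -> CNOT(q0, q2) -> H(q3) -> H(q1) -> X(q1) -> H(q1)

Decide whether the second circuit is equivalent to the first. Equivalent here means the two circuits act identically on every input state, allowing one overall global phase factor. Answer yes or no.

No — the two circuits implement different unitaries, even allowing a global phase.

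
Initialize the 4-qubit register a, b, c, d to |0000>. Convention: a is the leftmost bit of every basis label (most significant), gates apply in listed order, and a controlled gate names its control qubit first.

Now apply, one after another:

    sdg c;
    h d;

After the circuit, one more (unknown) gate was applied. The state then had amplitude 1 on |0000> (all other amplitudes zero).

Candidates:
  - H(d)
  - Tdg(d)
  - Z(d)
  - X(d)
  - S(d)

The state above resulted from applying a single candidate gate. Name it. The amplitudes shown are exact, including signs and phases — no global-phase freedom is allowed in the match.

It was H(d) that produced the state shown.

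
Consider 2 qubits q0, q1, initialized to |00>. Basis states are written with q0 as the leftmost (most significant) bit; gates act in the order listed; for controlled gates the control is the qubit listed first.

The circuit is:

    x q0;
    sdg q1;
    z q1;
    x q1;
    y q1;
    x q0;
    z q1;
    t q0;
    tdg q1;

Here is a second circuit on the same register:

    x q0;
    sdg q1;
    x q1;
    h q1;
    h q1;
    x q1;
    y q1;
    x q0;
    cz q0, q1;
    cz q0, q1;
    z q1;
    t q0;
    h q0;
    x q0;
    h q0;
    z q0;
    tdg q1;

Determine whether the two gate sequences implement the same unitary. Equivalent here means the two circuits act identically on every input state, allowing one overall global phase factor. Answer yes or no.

No: there is an input state on which the two circuits produce genuinely different outputs (not merely differing by a phase).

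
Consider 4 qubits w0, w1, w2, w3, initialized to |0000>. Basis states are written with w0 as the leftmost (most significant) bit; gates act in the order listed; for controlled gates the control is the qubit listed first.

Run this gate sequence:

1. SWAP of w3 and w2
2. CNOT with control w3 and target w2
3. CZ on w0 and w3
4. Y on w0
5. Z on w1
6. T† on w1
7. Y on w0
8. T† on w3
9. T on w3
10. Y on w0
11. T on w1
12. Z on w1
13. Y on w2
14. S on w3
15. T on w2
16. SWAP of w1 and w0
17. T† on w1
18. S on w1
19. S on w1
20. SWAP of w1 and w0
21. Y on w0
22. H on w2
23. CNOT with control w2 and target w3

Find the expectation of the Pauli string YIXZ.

In the final state, YIXZ has expectation 0.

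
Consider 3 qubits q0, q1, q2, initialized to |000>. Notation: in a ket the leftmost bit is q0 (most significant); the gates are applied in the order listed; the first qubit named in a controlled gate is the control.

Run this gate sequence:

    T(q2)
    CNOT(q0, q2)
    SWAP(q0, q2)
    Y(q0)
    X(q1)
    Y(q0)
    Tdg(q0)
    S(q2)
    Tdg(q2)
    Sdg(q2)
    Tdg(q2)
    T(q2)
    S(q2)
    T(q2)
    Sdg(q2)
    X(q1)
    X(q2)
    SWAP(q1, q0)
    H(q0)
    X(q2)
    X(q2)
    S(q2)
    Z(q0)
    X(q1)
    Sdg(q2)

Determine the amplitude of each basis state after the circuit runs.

After the circuit, the state carries amplitude sqrt(2)/2 on |011>, -sqrt(2)/2 on |111>, and 0 on every other basis state. Key observation: the block from step 8 through step 15 cancels to the identity and can be dropped.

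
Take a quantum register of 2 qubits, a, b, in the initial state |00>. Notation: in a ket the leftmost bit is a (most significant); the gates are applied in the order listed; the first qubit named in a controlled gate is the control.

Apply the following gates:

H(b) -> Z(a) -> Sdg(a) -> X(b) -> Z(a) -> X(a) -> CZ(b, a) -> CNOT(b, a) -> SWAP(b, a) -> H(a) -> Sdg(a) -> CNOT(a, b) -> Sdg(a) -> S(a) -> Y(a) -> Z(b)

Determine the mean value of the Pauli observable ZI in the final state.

The expectation value of ZI is 0.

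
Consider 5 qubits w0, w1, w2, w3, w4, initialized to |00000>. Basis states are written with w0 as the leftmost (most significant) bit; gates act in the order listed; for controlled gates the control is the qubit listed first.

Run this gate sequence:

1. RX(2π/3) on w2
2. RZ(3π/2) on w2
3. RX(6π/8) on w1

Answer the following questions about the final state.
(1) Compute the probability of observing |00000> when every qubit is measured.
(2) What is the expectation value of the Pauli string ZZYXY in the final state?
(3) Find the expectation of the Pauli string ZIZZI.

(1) Outcome |00000> occurs with probability 1/8 - sqrt(2)/16.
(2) In the final state, ZZYXY has expectation 0.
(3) The expectation value of ZIZZI is -1/2.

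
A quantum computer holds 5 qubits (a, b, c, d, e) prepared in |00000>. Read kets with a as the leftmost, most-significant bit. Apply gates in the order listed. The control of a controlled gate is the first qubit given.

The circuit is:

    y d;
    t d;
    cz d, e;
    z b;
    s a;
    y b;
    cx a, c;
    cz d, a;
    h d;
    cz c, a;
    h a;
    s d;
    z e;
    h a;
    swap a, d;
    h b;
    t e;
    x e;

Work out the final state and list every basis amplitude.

The resulting statevector has amplitude -exp(I*pi/4)/2 on |00001>, exp(I*pi/4)/2 on |01001>, exp(3*I*pi/4)/2 on |10001>, -exp(3*I*pi/4)/2 on |11001>, and 0 on every other basis state.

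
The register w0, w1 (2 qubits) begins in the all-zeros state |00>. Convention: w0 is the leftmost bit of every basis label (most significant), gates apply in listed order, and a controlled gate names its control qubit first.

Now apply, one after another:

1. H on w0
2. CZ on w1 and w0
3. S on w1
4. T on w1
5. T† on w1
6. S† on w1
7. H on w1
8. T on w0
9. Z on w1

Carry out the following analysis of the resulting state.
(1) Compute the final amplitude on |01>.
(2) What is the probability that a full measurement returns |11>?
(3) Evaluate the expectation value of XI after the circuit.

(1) The amplitude on |01> is -1/2. Key observation: gates 3-6 undo each other exactly, leaving only the rest of the circuit to track.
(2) Outcome |11> occurs with probability 1/4.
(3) The observable XI averages to sqrt(2)/2.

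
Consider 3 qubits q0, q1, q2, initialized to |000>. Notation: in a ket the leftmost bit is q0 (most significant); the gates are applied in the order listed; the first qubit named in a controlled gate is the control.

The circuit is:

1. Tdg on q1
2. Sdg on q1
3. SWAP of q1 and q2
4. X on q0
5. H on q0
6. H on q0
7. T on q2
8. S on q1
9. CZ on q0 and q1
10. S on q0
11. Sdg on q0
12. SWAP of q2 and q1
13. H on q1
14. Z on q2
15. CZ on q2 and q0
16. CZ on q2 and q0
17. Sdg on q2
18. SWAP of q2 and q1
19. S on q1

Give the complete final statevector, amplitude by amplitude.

The final amplitudes are sqrt(2)/2 on |100>, sqrt(2)/2 on |101>, and 0 on every other basis state.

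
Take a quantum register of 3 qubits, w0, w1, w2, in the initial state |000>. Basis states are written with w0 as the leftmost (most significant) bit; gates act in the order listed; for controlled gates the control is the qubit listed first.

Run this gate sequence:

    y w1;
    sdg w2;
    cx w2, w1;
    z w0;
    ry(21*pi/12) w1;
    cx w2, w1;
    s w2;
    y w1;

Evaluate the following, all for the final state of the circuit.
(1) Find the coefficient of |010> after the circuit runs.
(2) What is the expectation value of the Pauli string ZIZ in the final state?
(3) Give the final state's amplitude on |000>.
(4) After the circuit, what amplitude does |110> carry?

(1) |010> carries amplitude sqrt(2 - sqrt(2))/2 in the final state.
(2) The observable ZIZ averages to 1.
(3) The final state's coefficient on |000> equals -sqrt(sqrt(2) + 2)/2.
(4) The amplitude on |110> is 0.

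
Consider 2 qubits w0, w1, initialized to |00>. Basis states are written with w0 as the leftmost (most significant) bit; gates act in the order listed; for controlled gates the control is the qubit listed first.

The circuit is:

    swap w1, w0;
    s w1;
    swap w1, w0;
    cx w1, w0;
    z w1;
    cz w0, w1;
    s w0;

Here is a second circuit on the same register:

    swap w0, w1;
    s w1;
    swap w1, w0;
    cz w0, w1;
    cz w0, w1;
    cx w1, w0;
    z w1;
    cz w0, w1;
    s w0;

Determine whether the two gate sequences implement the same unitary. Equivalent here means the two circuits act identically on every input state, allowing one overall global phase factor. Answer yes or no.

Yes — the two circuits implement the same unitary up to a global phase.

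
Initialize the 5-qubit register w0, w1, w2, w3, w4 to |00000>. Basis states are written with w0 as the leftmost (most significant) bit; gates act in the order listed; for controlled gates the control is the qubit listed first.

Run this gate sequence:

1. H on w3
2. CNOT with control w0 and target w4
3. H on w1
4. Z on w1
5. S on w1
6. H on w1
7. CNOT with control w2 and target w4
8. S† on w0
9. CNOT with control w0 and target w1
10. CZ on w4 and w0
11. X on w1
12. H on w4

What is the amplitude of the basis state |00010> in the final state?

The final state's coefficient on |00010> equals 1/4 + I/4.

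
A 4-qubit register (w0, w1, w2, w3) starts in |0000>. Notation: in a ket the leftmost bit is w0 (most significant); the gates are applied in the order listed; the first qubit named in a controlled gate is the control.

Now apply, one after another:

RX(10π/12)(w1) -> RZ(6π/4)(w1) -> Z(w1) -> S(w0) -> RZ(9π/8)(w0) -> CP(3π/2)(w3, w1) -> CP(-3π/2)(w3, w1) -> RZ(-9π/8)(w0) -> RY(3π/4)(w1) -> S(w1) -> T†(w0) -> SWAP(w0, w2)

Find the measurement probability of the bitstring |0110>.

Outcome |0110> occurs with probability 0.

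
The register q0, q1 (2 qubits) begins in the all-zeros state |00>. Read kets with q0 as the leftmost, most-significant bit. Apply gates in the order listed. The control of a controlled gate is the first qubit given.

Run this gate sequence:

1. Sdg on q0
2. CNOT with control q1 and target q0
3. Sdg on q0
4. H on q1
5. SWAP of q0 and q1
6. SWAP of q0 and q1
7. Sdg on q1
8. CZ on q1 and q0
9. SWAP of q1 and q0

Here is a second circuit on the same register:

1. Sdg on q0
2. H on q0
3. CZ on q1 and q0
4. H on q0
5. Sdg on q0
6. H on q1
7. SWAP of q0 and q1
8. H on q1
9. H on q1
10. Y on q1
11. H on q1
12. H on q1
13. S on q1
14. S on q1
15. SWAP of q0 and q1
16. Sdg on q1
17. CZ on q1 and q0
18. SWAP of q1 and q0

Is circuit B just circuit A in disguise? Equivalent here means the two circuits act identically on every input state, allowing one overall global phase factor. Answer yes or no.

No: there is an input state on which the two circuits produce genuinely different outputs (not merely differing by a phase).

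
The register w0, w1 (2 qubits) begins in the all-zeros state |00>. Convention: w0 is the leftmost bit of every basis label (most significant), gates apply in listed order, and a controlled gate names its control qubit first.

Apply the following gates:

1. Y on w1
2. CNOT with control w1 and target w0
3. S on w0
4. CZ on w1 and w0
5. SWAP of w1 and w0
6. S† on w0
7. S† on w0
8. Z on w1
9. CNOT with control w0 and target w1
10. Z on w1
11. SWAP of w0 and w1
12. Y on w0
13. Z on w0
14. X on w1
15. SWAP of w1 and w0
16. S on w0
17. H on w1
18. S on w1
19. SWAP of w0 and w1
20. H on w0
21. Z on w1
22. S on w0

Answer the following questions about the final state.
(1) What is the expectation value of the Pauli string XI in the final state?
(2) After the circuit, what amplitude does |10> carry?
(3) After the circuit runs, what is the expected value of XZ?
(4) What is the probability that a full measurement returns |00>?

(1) The observable XI averages to -1.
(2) The amplitude on |10> is 1/2 + I/2.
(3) The expectation value of XZ is -1.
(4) A full measurement returns |00> with probability 1/2.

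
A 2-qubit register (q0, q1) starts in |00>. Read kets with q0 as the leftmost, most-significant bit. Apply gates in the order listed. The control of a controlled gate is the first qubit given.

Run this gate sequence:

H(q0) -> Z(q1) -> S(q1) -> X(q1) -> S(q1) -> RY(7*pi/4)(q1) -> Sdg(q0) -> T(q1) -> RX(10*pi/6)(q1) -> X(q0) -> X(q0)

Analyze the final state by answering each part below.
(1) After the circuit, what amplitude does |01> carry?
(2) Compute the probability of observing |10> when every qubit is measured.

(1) The final state's coefficient on |01> equals -sqrt(4 - 2*sqrt(2))/8 + sqrt(6*sqrt(2) + 12)*exp(3*I*pi/4)/8.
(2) The probability of measuring |10> is -sqrt(3)/16 - sqrt(2)/16 + 1/4.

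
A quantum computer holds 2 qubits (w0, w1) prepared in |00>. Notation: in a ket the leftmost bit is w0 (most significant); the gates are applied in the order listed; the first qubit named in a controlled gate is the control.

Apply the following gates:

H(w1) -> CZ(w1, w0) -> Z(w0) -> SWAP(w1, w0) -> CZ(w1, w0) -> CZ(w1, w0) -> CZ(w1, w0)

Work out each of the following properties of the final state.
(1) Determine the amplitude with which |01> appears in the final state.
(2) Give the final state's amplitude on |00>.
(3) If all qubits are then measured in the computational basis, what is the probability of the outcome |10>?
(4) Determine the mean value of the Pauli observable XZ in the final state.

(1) |01> carries amplitude 0 in the final state. Key observation: the block from step 6 through step 7 cancels to the identity and can be dropped.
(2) The final state's coefficient on |00> equals sqrt(2)/2.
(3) The probability of measuring |10> is 1/2.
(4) In the final state, XZ has expectation 1.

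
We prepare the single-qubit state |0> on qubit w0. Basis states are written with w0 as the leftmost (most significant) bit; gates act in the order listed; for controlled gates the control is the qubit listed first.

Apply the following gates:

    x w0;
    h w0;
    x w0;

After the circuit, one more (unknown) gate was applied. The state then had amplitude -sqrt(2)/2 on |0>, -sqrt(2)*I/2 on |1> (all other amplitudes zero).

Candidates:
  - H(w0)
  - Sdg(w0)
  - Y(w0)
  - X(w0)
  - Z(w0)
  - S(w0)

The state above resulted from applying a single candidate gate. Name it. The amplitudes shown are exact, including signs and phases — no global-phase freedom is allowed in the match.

The applied gate was Sdg(w0).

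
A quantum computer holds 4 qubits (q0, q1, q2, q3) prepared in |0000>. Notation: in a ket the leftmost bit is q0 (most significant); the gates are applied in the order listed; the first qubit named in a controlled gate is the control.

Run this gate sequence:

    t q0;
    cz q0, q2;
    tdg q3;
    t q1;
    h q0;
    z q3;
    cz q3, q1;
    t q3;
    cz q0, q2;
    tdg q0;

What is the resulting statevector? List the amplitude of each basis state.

The final amplitudes are sqrt(2)/2 on |0000>, -sqrt(2)*exp(3*I*pi/4)/2 on |1000>, and 0 on every other basis state.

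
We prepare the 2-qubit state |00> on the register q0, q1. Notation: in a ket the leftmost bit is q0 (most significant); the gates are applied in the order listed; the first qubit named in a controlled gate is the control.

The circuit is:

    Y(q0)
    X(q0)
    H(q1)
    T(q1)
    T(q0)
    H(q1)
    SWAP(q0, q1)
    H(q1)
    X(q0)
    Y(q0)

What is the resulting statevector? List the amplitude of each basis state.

The resulting statevector has amplitude sqrt(2)*(1 + exp(I*pi/4))/4 on |00>, sqrt(2)*(1 + exp(I*pi/4))/4 on |01>, sqrt(2)*(-1 + exp(I*pi/4))/4 on |10>, sqrt(2)*(-1 + exp(I*pi/4))/4 on |11>.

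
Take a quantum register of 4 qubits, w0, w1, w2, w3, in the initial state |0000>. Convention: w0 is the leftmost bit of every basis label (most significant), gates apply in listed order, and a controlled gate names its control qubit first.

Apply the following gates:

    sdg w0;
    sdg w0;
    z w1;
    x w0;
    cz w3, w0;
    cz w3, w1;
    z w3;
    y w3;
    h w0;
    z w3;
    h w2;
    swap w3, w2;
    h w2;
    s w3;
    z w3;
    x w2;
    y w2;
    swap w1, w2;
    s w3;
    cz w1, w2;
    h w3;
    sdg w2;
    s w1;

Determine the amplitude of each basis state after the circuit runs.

The resulting statevector has amplitude -1/2 on |0000>, -I/2 on |0100>, 1/2 on |1000>, I/2 on |1100>, and 0 on every other basis state.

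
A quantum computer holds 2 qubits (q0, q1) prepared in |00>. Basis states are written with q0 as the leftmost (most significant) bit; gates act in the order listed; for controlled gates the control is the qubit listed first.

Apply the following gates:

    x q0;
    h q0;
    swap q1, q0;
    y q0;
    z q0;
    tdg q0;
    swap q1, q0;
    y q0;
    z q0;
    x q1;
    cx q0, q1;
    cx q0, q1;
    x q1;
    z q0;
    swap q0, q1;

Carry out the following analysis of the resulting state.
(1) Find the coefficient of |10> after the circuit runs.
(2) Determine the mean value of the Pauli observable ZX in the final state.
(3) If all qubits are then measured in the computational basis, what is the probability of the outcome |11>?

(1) The final state's coefficient on |10> equals -sqrt(2)*exp(3*I*pi/4)/2. Key observation: the block from step 9 through step 14 cancels to the identity and can be dropped.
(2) In the final state, ZX has expectation -1.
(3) The probability of measuring |11> is 1/2.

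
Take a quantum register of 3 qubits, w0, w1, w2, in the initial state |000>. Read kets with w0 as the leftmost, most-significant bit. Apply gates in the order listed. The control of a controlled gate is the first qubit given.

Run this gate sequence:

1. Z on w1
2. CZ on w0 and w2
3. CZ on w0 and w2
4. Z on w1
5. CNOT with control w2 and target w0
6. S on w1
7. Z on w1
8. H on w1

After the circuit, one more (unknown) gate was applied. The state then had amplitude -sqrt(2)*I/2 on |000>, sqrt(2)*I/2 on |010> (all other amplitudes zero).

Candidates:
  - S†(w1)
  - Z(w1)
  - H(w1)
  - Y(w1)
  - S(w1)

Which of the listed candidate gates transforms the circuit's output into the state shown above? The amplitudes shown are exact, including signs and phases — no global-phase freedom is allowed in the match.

It was Y(w1) that produced the state shown.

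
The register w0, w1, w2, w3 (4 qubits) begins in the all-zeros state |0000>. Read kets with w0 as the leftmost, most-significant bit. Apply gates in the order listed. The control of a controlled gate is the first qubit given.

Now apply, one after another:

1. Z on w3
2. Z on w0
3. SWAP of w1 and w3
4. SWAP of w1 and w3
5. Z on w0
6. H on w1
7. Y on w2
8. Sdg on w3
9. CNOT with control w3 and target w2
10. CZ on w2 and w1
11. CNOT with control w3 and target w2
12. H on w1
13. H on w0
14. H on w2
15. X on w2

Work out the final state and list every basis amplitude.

The final amplitudes are -I/2 on |0100>, I/2 on |0110>, -I/2 on |1100>, I/2 on |1110>, and 0 on every other basis state.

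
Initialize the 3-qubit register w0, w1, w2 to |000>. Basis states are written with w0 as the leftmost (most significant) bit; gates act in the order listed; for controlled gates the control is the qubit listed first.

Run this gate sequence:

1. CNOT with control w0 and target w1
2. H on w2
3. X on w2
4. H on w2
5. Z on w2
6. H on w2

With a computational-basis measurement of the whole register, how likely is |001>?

Outcome |001> occurs with probability 1/2.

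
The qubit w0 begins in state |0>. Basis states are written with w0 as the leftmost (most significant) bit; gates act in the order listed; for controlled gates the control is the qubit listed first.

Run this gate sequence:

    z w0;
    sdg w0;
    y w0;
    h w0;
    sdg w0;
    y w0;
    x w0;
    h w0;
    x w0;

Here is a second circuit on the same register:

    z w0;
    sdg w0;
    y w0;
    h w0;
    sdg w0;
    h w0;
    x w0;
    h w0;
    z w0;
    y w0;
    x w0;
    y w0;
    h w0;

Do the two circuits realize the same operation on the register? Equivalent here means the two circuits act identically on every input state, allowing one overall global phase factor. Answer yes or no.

No: there is an input state on which the two circuits produce genuinely different outputs (not merely differing by a phase).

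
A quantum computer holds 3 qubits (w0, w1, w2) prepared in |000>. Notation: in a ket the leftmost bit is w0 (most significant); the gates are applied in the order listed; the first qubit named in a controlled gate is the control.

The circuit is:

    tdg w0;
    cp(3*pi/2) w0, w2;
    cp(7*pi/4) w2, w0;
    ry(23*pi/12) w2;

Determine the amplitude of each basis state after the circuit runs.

The final amplitudes are -sqrt(3*sqrt(2) + 6)/4 - sqrt(2 - sqrt(2))/4 on |000>, -sqrt(6 - 3*sqrt(2))/4 + sqrt(sqrt(2) + 2)/4 on |001>, and 0 on every other basis state.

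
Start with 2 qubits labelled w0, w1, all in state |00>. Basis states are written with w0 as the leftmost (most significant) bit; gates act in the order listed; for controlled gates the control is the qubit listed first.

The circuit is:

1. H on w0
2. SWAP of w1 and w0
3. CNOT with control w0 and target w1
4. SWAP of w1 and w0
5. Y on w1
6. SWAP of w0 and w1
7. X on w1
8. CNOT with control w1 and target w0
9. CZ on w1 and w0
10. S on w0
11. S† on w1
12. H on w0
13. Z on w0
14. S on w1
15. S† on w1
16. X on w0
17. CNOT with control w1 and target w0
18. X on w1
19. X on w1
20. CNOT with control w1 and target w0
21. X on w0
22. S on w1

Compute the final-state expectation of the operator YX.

The expectation value of YX is 1.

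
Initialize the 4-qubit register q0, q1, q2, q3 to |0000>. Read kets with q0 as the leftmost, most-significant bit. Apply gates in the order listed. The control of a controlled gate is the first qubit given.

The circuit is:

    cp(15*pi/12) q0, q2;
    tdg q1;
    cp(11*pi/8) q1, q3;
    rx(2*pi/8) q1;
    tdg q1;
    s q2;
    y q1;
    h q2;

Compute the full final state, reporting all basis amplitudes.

After the circuit, the state carries amplitude sqrt(4 - 2*sqrt(2))*exp(3*I*pi/4)/4 on |0000>, sqrt(4 - 2*sqrt(2))*exp(3*I*pi/4)/4 on |0010>, I*sqrt(2*sqrt(2) + 4)/4 on |0100>, I*sqrt(2*sqrt(2) + 4)/4 on |0110>, and 0 on every other basis state.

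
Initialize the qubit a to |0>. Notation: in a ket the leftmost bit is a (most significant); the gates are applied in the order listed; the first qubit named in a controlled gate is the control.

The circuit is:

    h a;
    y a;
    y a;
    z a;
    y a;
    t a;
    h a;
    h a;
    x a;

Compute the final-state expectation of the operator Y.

The observable Y averages to -sqrt(2)/2.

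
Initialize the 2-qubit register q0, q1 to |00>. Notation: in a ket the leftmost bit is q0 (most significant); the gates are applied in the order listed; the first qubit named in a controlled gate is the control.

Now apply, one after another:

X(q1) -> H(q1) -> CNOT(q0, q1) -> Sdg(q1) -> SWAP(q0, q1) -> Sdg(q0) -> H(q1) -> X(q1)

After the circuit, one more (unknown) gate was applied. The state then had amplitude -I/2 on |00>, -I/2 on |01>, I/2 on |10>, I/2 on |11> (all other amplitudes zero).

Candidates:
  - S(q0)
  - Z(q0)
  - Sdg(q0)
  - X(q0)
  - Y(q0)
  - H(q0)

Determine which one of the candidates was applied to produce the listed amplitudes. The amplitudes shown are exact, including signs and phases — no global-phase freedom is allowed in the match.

It was Y(q0) that produced the state shown.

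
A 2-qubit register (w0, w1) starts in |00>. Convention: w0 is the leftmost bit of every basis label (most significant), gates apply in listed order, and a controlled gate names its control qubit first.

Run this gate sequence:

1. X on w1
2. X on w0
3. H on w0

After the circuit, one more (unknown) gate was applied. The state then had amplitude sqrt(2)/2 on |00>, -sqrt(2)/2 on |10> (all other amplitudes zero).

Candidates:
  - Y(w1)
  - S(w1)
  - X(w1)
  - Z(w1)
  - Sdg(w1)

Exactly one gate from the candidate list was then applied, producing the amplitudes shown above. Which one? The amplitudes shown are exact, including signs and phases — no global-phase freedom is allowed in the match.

The unique candidate consistent with the amplitudes is X(w1).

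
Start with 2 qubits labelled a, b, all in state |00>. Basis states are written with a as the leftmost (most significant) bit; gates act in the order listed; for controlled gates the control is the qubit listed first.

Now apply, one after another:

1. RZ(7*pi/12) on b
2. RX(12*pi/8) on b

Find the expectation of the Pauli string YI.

The observable YI averages to 0.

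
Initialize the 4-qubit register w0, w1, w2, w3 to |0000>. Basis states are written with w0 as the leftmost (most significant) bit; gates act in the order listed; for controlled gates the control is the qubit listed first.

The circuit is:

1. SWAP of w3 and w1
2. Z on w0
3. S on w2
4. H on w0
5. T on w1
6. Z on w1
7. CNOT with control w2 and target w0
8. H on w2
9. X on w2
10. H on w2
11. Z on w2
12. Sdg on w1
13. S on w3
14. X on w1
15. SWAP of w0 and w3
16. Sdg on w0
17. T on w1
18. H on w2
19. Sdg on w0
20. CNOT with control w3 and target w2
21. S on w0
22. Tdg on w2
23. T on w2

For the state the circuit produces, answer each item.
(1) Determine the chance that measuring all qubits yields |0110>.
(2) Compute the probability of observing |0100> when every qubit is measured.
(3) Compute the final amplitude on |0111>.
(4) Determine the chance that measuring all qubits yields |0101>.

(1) A full measurement returns |0110> with probability 1/4.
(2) Outcome |0100> occurs with probability 1/4.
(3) The amplitude on |0111> is exp(I*pi/4)/2.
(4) Outcome |0101> occurs with probability 1/4.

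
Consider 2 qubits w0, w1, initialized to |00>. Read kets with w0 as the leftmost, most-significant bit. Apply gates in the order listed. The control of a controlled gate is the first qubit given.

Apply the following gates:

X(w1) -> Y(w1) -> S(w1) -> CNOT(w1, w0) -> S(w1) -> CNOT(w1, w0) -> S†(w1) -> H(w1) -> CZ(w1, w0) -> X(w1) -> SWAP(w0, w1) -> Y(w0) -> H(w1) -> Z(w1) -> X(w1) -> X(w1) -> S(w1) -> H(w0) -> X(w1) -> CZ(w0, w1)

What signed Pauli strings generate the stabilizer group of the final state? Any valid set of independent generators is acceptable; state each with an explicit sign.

The stabilizer group can be generated by -IY, -ZI, among other valid generating sets.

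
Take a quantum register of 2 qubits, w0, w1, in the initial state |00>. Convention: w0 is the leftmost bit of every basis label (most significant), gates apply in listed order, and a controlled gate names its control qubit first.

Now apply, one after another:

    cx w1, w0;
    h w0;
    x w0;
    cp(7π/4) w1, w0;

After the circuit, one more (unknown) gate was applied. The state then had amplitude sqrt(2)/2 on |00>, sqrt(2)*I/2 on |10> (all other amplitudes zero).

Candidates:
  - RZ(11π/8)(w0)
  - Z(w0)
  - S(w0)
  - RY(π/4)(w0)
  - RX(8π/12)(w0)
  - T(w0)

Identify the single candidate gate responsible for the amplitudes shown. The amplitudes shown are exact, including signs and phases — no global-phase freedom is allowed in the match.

It was S(w0) that produced the state shown.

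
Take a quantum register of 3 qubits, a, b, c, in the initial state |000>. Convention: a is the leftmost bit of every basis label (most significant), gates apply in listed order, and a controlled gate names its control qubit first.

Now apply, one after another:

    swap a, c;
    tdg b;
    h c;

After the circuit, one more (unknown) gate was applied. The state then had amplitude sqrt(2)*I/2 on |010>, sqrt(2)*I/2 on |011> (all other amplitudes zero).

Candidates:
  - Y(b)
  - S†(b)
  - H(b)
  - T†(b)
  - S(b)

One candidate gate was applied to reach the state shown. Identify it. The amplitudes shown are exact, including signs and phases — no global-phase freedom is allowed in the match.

The unique candidate consistent with the amplitudes is Y(b).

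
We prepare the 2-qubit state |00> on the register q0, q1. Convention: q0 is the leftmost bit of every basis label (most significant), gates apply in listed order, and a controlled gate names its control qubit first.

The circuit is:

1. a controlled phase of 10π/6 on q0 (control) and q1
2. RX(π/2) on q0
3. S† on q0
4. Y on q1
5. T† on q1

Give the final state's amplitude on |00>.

The amplitude on |00> is 0.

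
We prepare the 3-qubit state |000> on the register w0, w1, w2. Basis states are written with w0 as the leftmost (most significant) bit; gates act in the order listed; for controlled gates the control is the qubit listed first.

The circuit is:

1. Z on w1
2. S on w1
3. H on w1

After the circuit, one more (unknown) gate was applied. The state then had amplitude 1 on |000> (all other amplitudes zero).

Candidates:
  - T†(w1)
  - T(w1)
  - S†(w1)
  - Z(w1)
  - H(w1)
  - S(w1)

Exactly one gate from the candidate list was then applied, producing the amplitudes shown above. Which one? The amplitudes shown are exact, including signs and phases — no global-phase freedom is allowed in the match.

The unique candidate consistent with the amplitudes is H(w1).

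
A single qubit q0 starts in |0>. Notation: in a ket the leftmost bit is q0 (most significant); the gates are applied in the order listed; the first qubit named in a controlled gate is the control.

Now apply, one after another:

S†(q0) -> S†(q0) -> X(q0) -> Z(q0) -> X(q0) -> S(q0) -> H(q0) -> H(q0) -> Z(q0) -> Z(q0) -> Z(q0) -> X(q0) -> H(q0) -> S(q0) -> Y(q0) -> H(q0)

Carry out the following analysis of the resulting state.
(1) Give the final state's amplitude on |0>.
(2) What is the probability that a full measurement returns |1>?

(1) The amplitude on |0> is 1/2 - I/2.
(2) Outcome |1> occurs with probability 1/2.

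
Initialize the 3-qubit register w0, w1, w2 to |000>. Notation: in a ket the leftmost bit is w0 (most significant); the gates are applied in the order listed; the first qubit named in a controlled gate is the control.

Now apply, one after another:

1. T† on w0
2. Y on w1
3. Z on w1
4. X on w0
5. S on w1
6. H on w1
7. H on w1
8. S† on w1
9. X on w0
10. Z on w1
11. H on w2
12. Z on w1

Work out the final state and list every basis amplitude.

After the circuit, the state carries amplitude -sqrt(2)*I/2 on |010>, -sqrt(2)*I/2 on |011>, and 0 on every other basis state. Key observation: steps 3-10 multiply out to the identity, so the circuit reduces to the remaining gates.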